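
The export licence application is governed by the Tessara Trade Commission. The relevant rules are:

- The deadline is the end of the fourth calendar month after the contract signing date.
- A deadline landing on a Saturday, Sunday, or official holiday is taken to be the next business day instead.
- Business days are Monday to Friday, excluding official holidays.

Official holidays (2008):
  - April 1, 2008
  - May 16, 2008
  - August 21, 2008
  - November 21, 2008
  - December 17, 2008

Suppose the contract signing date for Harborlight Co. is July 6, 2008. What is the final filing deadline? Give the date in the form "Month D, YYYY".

The fourth month after July 6, 2008 is November 2008, whose last day is November 30, 2008.
November 30, 2008 falls on a Sunday. Rolling to the next business day gives December 1, 2008, a Monday.
Final deadline: December 1, 2008.

December 1, 2008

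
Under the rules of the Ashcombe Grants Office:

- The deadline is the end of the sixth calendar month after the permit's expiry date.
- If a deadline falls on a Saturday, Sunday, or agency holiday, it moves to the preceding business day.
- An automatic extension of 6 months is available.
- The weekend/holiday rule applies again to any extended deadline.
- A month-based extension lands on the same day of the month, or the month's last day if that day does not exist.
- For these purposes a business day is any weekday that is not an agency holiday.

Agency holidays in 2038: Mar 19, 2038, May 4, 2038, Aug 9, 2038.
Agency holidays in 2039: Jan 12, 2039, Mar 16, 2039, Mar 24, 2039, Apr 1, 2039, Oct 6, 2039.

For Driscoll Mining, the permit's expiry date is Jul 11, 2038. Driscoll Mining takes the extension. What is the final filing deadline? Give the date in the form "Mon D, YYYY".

Jul 29, 2039

6 months after Jul 11, 2038 is January 2039; that month ends on Jan 31, 2039.
Since Jan 31, 2039 is a Monday and not a holiday, the date is unchanged.
Add 6 months to Jan 31, 2039: Jul 31, 2039.
Jul 31, 2039 is a Sunday, so it moves to the preceding business day, Jul 29, 2039 (Friday).
The final due date is Jul 29, 2039.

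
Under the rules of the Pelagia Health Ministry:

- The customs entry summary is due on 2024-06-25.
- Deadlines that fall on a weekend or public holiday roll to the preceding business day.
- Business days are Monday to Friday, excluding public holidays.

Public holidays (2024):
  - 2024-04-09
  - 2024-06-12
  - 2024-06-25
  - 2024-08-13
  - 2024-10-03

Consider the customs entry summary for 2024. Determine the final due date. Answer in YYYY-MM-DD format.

The stated deadline is 2024-06-25.
2024-06-25 is a listed holiday, so it moves to the preceding business day, 2024-06-24 (Monday).
So the filing is due 2024-06-24.

2024-06-24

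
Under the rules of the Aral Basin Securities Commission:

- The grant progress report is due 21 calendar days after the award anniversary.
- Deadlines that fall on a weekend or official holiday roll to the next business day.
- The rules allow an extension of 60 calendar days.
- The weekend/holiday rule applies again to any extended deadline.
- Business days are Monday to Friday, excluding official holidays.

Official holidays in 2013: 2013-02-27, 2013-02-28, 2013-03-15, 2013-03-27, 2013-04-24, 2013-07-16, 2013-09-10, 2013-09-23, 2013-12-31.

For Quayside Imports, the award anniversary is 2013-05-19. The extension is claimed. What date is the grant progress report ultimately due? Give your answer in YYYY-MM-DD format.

2013-08-09

Adding 21 calendar days to 2013-05-19 gives 2013-06-09.
2013-06-09 falls on a Sunday. Rolling to the next business day gives 2013-06-10, a Monday.
The 60-calendar-day extension moves the deadline from 2013-06-10 to 2013-08-09.
2013-08-09 (Friday) is already a business day.
So the filing is due 2013-08-09.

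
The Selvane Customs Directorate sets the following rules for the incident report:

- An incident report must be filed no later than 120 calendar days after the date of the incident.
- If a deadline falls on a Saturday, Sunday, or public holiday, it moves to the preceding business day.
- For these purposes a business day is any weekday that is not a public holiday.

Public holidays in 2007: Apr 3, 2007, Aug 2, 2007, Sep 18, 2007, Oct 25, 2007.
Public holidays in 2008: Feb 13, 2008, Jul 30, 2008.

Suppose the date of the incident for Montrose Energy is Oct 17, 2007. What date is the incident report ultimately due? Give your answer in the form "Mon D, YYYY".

Trigger date Oct 17, 2007 + 120 calendar days = Feb 14, 2008.
Feb 14, 2008 is a Thursday and not a listed holiday, so it stands.
Final deadline: Feb 14, 2008.

Feb 14, 2008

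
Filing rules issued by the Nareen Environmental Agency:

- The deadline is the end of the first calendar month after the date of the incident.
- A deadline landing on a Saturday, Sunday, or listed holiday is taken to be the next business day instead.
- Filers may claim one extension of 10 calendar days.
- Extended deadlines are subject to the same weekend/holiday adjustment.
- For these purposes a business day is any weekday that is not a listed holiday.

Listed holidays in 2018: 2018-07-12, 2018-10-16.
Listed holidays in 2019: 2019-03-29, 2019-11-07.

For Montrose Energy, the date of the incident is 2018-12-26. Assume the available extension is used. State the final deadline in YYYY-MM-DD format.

2019-02-11

1 month after 2018-12-26 is January 2019; that month ends on 2019-01-31.
2019-01-31 falls on a Thursday, which is a business day, so no adjustment is needed.
With the 10-day extension, 2019-01-31 becomes 2019-02-10.
Because 2019-02-10 is a Sunday, the deadline becomes 2019-02-11 (Monday).
Final deadline: 2019-02-11.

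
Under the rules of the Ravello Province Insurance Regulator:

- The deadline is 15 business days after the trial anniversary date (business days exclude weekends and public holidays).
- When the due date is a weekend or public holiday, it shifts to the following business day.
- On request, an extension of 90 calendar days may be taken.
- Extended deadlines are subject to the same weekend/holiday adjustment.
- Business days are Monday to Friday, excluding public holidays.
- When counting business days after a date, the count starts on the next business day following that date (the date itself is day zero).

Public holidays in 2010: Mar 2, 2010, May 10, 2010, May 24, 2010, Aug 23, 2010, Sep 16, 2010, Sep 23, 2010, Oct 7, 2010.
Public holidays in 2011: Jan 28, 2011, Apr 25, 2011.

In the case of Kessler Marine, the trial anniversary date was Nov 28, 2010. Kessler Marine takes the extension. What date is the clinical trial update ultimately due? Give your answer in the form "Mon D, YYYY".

15 business days after Nov 28, 2010, excluding weekends and holidays, is Dec 17, 2010.
Dec 17, 2010 falls on a Friday, which is a business day, so no adjustment is needed.
With the 90-day extension, Dec 17, 2010 becomes Mar 17, 2011.
Mar 17, 2011 is a Thursday and not a listed holiday, so it stands.
So the filing is due Mar 17, 2011.

Mar 17, 2011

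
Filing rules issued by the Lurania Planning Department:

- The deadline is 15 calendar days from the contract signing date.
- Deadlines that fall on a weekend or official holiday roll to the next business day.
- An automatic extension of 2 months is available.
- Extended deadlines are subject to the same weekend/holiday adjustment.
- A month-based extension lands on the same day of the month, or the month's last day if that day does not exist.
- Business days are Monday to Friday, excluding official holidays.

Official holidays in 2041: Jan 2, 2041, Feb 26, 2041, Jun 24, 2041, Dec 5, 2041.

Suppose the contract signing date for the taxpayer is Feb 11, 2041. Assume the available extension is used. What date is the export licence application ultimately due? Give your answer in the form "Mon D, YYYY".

Apr 29, 2041

From Feb 11, 2041, 15 calendar days later is Feb 26, 2041.
Because Feb 26, 2041 is a listed holiday, the deadline becomes Feb 27, 2041 (Wednesday).
Applying the 2 months extension: 2 months after Feb 27, 2041 is Apr 27, 2041.
Apr 27, 2041 is a Saturday; the next business day is Apr 29, 2041 (Monday).
Final deadline: Apr 29, 2041.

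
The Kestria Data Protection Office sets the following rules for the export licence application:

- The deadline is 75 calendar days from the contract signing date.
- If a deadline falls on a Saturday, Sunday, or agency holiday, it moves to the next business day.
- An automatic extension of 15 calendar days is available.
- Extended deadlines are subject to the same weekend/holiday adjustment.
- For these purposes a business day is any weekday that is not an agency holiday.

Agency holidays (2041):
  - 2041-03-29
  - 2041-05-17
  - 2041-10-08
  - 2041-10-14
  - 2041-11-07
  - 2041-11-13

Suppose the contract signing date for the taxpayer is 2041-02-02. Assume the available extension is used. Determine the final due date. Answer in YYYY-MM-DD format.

Trigger date 2041-02-02 + 75 calendar days = 2041-04-18.
2041-04-18 is a Thursday and not a listed holiday, so it stands.
With the 15-day extension, 2041-04-18 becomes 2041-05-03.
2041-05-03 falls on a Friday, which is a business day, so no adjustment is needed.
So the filing is due 2041-05-03.

2041-05-03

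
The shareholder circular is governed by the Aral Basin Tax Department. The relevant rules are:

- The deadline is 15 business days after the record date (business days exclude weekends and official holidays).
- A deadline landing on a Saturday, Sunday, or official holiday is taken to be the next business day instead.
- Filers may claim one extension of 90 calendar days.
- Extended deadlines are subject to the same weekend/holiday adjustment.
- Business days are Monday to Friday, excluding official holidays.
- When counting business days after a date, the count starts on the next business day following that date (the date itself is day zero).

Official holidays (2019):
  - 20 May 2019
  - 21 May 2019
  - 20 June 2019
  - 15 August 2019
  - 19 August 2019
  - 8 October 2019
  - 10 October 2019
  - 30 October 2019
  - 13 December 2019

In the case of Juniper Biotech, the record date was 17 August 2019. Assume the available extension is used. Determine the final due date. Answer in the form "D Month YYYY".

9 December 2019

Starting the day after 17 August 2019 and counting 15 business days lands on 9 September 2019.
9 September 2019 is a Monday and not a listed holiday, so it stands.
Add the 90 calendar-day extension to 9 September 2019: 8 December 2019.
Because 8 December 2019 is a Sunday, the deadline becomes 9 December 2019 (Monday).
So the filing is due 9 December 2019.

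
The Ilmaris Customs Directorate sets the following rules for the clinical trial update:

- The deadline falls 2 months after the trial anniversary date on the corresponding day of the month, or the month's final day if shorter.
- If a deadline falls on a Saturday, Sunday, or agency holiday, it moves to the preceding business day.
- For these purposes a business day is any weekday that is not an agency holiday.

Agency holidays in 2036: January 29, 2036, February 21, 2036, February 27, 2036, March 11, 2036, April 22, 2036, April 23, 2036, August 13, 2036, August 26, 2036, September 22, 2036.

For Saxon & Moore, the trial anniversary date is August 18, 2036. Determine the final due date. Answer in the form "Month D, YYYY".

Moving 2 months forward from August 18, 2036 on the corresponding day gives October 18, 2036.
October 18, 2036 is a Saturday; the preceding business day is October 17, 2036 (Friday).
Deadline: October 17, 2036.

October 17, 2036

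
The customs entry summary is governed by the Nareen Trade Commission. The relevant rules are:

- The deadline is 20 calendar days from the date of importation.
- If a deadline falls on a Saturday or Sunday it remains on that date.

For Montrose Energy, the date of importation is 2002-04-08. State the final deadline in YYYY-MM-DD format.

2002-04-28

From 2002-04-08, 20 calendar days later is 2002-04-28.
2002-04-28 falls on a Sunday. The rules make no weekend/holiday allowance, so it remains 2002-04-28.
Final deadline: 2002-04-28.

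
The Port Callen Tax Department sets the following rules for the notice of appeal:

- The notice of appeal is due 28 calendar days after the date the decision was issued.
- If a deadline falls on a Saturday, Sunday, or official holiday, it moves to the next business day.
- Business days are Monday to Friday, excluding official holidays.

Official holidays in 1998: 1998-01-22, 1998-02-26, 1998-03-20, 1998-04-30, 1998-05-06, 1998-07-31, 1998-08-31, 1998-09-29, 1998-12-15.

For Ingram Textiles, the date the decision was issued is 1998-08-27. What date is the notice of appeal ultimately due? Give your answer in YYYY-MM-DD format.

28 calendar days after 1998-08-27 is 1998-09-24.
Since 1998-09-24 is a Thursday and not a holiday, the date is unchanged.
So the filing is due 1998-09-24.

1998-09-24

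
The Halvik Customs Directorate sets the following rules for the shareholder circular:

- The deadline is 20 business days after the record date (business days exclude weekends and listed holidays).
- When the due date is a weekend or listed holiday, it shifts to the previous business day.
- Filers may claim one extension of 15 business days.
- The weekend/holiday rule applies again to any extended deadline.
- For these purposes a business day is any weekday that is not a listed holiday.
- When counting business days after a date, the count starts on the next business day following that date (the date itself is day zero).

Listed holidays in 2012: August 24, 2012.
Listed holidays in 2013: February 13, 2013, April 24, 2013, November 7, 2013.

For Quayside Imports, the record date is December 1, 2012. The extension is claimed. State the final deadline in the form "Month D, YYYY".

January 18, 2013

Starting the day after December 1, 2012 and counting 20 business days lands on December 28, 2012.
Since December 28, 2012 is a Friday and not a holiday, the date is unchanged.
Counting 15 further business days from December 28, 2012 reaches January 18, 2013.
January 18, 2013 falls on a Friday, which is a business day, so no adjustment is needed.
So the filing is due January 18, 2013.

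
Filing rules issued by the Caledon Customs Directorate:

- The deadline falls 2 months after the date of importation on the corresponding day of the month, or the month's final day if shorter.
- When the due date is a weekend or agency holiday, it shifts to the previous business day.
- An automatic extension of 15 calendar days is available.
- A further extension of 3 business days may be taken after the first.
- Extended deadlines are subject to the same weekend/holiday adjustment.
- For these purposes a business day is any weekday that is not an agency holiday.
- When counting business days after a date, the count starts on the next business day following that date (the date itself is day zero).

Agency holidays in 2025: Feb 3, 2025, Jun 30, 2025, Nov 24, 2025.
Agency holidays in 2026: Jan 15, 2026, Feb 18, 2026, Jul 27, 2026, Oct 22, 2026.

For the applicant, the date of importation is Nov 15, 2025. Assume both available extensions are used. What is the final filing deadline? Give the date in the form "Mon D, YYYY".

Feb 3, 2026

2 months after Nov 15, 2025, on the same day of the month, is Jan 15, 2026.
Jan 15, 2026 falls on a listed holiday. Rolling to the preceding business day gives Jan 14, 2026, a Wednesday.
Add the 15 calendar-day extension to Jan 14, 2026: Jan 29, 2026.
Jan 29, 2026 falls on a Thursday, which is a business day, so no adjustment is needed.
The 3-business-day extension runs from Jan 29, 2026 to Feb 3, 2026.
Feb 3, 2026 (Tuesday) is already a business day.
So the filing is due Feb 3, 2026.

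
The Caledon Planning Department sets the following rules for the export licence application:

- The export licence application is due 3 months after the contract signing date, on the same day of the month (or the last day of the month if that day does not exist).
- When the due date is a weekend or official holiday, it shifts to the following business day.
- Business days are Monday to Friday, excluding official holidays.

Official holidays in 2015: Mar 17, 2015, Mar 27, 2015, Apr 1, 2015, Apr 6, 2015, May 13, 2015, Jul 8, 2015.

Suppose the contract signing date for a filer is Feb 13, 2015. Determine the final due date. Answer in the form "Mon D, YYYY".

May 14, 2015

3 months from Feb 13, 2015 is May 13, 2015.
Because May 13, 2015 is a listed holiday, the deadline becomes May 14, 2015 (Thursday).
The final due date is May 14, 2015.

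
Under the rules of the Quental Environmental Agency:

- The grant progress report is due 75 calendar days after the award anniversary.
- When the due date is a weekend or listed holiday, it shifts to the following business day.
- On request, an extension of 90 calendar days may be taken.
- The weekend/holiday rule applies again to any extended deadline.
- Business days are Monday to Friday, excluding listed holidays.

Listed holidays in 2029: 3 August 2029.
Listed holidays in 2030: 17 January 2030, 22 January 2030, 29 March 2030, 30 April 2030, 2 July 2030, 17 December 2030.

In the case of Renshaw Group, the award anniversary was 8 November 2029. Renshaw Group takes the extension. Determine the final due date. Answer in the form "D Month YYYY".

Trigger date 8 November 2029 + 75 calendar days = 22 January 2030.
22 January 2030 is a listed holiday; the next business day is 23 January 2030 (Wednesday).
The 90-calendar-day extension moves the deadline from 23 January 2030 to 23 April 2030.
Since 23 April 2030 is a Tuesday and not a holiday, the date is unchanged.
Final deadline: 23 April 2030.

23 April 2030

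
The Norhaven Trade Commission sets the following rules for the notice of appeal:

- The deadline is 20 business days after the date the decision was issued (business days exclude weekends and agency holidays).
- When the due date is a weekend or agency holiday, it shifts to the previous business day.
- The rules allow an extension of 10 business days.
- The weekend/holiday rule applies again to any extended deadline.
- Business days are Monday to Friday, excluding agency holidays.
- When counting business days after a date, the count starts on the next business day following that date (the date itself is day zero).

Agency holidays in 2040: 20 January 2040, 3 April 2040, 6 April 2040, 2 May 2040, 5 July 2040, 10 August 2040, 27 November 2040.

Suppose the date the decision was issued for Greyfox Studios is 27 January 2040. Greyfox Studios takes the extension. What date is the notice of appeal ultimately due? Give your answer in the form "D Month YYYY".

9 March 2040

20 business days after 27 January 2040, excluding weekends and holidays, is 24 February 2040.
24 February 2040 (Friday) is already a business day.
The 10-business-day extension runs from 24 February 2040 to 9 March 2040.
9 March 2040 falls on a Friday, which is a business day, so no adjustment is needed.
The final due date is 9 March 2040.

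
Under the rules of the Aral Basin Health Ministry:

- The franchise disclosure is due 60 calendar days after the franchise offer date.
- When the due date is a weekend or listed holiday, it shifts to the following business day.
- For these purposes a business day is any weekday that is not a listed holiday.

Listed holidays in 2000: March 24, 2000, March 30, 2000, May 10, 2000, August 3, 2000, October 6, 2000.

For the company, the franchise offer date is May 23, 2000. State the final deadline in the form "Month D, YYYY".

July 24, 2000

60 calendar days after May 23, 2000 is July 22, 2000.
July 22, 2000 is a Saturday; the next business day is July 24, 2000 (Monday).
The final due date is July 24, 2000.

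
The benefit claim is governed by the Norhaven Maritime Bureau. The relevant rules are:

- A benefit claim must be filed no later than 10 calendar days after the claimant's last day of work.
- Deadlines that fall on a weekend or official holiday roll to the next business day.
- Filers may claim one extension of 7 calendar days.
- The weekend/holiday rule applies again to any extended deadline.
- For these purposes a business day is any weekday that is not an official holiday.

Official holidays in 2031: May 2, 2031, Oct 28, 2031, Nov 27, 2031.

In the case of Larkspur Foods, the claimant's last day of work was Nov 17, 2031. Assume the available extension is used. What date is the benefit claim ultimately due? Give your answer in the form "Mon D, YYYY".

10 calendar days after Nov 17, 2031 is Nov 27, 2031.
Nov 27, 2031 is a listed holiday, so it moves to the next business day, Nov 28, 2031 (Friday).
With the 7-day extension, Nov 28, 2031 becomes Dec 5, 2031.
Dec 5, 2031 (Friday) is already a business day.
Final deadline: Dec 5, 2031.

Dec 5, 2031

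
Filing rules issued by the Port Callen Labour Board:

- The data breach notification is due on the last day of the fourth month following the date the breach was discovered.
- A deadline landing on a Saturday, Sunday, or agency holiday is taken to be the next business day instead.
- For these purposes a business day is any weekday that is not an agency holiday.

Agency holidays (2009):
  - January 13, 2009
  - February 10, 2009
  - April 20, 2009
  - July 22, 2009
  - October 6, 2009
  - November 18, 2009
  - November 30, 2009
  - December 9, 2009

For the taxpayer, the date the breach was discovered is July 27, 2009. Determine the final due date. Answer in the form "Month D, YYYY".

4 months after July 27, 2009 falls in November 2009; the last day of that month is November 30, 2009.
Because November 30, 2009 is a listed holiday, the deadline becomes December 1, 2009 (Tuesday).
The final due date is December 1, 2009.

December 1, 2009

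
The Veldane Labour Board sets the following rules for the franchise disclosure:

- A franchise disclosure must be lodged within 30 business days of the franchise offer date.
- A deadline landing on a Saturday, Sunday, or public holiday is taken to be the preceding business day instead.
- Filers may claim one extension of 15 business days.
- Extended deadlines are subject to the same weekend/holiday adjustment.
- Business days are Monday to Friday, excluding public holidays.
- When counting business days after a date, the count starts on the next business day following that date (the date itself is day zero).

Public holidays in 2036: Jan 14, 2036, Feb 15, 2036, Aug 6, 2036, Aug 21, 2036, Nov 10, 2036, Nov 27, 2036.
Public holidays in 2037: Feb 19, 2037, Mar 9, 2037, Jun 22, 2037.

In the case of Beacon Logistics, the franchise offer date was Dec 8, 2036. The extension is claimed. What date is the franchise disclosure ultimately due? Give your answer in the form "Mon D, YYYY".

Feb 9, 2037

Counting 30 business days after Dec 8, 2036 (skipping weekends and listed holidays) reaches Jan 19, 2037.
Jan 19, 2037 falls on a Monday, which is a business day, so no adjustment is needed.
Counting 15 further business days from Jan 19, 2037 reaches Feb 9, 2037.
Feb 9, 2037 is a Monday and not a listed holiday, so it stands.
Deadline: Feb 9, 2037.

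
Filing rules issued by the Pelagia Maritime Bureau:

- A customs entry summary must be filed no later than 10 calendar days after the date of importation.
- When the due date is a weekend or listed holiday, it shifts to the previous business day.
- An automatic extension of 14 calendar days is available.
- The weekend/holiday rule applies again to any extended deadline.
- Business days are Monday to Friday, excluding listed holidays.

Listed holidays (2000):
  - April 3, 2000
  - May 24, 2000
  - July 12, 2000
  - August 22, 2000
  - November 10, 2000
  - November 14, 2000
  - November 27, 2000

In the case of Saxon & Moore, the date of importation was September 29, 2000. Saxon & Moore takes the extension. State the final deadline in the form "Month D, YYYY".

Adding 10 calendar days to September 29, 2000 gives October 9, 2000.
Since October 9, 2000 is a Monday and not a holiday, the date is unchanged.
With the 14-day extension, October 9, 2000 becomes October 23, 2000.
October 23, 2000 falls on a Monday, which is a business day, so no adjustment is needed.
Deadline: October 23, 2000.

October 23, 2000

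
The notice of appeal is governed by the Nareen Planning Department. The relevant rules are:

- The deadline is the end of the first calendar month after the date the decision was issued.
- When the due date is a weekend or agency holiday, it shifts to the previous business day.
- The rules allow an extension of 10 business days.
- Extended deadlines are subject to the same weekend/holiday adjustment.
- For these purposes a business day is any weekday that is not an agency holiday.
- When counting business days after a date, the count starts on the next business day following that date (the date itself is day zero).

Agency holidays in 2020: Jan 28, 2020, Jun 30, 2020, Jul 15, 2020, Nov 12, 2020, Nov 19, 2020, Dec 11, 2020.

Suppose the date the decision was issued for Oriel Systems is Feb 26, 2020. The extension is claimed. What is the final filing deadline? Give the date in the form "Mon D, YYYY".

Apr 14, 2020

The first month after Feb 26, 2020 is March 2020, whose last day is Mar 31, 2020.
Mar 31, 2020 (Tuesday) is already a business day.
The 10-business-day extension runs from Mar 31, 2020 to Apr 14, 2020.
Apr 14, 2020 is a Tuesday and not a listed holiday, so it stands.
Final deadline: Apr 14, 2020.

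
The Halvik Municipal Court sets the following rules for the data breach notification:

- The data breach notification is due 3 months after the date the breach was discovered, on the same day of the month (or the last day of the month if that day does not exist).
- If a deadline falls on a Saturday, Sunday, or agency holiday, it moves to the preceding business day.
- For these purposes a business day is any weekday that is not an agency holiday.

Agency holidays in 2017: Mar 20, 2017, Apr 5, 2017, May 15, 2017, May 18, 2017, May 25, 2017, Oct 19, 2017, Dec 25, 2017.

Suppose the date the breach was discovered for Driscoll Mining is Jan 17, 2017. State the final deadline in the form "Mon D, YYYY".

Apr 17, 2017

Moving 3 months forward from Jan 17, 2017 on the corresponding day gives Apr 17, 2017.
Apr 17, 2017 is a Monday and not a listed holiday, so it stands.
So the filing is due Apr 17, 2017.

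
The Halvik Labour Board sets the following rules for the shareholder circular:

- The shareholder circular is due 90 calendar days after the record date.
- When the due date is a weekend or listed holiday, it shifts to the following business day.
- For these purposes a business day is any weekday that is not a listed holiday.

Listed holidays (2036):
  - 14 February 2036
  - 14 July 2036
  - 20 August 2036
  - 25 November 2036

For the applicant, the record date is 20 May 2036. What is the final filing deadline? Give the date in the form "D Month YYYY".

18 August 2036

90 calendar days after 20 May 2036 is 18 August 2036.
18 August 2036 falls on a Monday, which is a business day, so no adjustment is needed.
So the filing is due 18 August 2036.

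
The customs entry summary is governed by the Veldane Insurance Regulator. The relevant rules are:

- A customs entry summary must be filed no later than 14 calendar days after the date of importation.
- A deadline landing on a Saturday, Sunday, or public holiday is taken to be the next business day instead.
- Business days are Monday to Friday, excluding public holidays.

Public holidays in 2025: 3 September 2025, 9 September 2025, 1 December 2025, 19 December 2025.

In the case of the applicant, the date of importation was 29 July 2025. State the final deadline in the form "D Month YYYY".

Adding 14 calendar days to 29 July 2025 gives 12 August 2025.
Since 12 August 2025 is a Tuesday and not a holiday, the date is unchanged.
The final due date is 12 August 2025.

12 August 2025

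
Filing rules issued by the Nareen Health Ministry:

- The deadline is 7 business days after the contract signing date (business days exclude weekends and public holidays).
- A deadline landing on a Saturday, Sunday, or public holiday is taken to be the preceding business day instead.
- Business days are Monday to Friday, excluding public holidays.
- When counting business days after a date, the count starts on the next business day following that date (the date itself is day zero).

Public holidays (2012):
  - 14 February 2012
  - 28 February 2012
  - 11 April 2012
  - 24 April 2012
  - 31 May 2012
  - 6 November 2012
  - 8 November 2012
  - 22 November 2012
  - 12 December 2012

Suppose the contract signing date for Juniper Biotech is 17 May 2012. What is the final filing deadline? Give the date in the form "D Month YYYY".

28 May 2012

Starting the day after 17 May 2012 and counting 7 business days lands on 28 May 2012.
28 May 2012 (Monday) is already a business day.
Final deadline: 28 May 2012.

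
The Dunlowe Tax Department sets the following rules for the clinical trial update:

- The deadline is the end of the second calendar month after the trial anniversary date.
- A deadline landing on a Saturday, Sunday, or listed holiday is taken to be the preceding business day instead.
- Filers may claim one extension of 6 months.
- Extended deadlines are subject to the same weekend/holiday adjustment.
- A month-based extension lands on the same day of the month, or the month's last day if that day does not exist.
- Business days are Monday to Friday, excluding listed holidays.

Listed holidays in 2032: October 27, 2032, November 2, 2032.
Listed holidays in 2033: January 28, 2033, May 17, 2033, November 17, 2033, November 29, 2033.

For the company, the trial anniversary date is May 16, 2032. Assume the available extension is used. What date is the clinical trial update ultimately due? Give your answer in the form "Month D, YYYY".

January 27, 2033

2 months after May 16, 2032 is July 2032; that month ends on July 31, 2032.
July 31, 2032 is a Saturday; the preceding business day is July 30, 2032 (Friday).
The 6 months extension carries July 30, 2032 to January 30, 2033.
January 30, 2033 is a Sunday, so it moves to the preceding business day, January 27, 2033 (Thursday).
So the filing is due January 27, 2033.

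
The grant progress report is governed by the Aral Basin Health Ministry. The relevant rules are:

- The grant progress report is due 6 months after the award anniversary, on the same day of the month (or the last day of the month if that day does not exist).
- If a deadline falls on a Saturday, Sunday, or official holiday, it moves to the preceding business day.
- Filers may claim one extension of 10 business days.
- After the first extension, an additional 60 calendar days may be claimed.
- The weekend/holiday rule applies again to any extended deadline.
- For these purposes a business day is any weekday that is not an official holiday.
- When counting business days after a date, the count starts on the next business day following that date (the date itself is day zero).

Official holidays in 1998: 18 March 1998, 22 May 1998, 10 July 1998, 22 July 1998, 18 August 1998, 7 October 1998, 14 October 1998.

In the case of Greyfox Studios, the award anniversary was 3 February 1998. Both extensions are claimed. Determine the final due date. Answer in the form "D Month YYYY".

16 October 1998

6 months from 3 February 1998 is 3 August 1998.
3 August 1998 (Monday) is already a business day.
The 10-business-day extension runs from 3 August 1998 to 17 August 1998.
Since 17 August 1998 is a Monday and not a holiday, the date is unchanged.
The 60-calendar-day extension moves the deadline from 17 August 1998 to 16 October 1998.
16 October 1998 (Friday) is already a business day.
Deadline: 16 October 1998.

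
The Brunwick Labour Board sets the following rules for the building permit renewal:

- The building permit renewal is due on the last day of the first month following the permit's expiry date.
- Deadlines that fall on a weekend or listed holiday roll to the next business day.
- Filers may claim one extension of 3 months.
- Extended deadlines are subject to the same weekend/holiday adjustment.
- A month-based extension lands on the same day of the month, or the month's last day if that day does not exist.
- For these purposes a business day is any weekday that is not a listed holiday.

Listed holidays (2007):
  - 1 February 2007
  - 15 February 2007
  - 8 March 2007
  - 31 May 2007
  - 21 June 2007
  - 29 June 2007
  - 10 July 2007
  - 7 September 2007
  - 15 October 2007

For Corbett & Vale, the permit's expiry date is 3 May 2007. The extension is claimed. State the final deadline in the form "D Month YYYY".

2 October 2007

1 month after 3 May 2007 falls in June 2007; the last day of that month is 30 June 2007.
30 June 2007 is a Saturday; the next business day is 2 July 2007 (Monday).
Applying the 3 months extension: 3 months after 2 July 2007 is 2 October 2007.
2 October 2007 falls on a Tuesday, which is a business day, so no adjustment is needed.
The final due date is 2 October 2007.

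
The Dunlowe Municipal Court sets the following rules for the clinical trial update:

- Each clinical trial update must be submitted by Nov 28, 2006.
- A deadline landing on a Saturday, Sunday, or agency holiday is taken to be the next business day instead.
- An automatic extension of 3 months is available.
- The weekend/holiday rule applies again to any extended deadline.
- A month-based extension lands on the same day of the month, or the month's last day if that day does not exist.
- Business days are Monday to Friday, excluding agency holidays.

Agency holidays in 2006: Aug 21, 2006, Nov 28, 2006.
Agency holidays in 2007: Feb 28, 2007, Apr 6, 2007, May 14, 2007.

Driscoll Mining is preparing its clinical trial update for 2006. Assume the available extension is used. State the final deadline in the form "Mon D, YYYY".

The statutory due date is Nov 28, 2006.
Because Nov 28, 2006 is a listed holiday, the deadline becomes Nov 29, 2006 (Wednesday).
Add 3 months to Nov 29, 2006: Feb 28, 2007 (day 29 does not exist in February, so the month's last day is used).
Feb 28, 2007 is a listed holiday; the next business day is Mar 1, 2007 (Thursday).
Deadline: Mar 1, 2007.

Mar 1, 2007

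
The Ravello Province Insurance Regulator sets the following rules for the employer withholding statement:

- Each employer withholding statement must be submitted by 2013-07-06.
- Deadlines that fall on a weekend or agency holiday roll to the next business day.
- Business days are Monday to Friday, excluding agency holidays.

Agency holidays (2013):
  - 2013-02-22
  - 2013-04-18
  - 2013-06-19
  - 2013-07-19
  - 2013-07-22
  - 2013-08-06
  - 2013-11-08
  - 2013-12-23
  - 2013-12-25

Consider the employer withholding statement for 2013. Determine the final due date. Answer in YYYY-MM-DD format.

Start from the fixed due date, 2013-07-06.
2013-07-06 is a Saturday, so it moves to the next business day, 2013-07-08 (Monday).
Final deadline: 2013-07-08.

2013-07-08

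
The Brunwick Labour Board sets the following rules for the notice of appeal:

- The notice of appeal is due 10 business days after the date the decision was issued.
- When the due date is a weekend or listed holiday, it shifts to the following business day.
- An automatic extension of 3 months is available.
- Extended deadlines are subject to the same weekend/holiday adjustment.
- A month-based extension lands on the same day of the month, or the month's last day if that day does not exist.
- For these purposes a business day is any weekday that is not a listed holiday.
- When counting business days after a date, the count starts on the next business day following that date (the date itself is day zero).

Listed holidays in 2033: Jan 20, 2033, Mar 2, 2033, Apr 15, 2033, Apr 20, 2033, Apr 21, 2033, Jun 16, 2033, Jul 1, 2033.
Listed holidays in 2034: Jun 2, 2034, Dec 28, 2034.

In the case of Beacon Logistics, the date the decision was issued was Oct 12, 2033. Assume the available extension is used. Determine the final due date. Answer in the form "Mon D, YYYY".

10 business days after Oct 12, 2033, excluding weekends and holidays, is Oct 26, 2033.
Oct 26, 2033 (Wednesday) is already a business day.
Add 3 months to Oct 26, 2033: Jan 26, 2034.
Jan 26, 2034 falls on a Thursday, which is a business day, so no adjustment is needed.
Deadline: Jan 26, 2034.

Jan 26, 2034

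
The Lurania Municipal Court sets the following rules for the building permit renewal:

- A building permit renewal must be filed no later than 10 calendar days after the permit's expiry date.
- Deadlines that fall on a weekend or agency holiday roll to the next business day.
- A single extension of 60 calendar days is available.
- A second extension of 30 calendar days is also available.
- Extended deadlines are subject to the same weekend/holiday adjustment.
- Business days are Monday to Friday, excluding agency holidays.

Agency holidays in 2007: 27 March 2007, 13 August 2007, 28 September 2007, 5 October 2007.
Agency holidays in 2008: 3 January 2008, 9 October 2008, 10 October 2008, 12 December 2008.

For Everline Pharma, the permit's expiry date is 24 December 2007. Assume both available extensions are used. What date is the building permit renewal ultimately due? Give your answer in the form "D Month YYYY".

Trigger date 24 December 2007 + 10 calendar days = 3 January 2008.
3 January 2008 is a listed holiday; the next business day is 4 January 2008 (Friday).
The 60-calendar-day extension moves the deadline from 4 January 2008 to 4 March 2008.
Since 4 March 2008 is a Tuesday and not a holiday, the date is unchanged.
Applying the 30-calendar-day extension: 4 March 2008 + 30 days = 3 April 2008.
3 April 2008 (Thursday) is already a business day.
So the filing is due 3 April 2008.

3 April 2008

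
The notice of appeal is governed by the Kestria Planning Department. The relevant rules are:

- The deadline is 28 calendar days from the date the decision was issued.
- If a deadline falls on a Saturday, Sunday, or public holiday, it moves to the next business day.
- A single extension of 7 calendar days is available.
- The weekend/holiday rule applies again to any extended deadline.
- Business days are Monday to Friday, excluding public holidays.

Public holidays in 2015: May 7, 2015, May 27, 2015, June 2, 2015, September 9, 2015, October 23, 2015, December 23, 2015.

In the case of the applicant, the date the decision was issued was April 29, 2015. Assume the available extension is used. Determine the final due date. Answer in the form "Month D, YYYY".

Trigger date April 29, 2015 + 28 calendar days = May 27, 2015.
May 27, 2015 is a listed holiday, so it moves to the next business day, May 28, 2015 (Thursday).
With the 7-day extension, May 28, 2015 becomes June 4, 2015.
June 4, 2015 falls on a Thursday, which is a business day, so no adjustment is needed.
So the filing is due June 4, 2015.

June 4, 2015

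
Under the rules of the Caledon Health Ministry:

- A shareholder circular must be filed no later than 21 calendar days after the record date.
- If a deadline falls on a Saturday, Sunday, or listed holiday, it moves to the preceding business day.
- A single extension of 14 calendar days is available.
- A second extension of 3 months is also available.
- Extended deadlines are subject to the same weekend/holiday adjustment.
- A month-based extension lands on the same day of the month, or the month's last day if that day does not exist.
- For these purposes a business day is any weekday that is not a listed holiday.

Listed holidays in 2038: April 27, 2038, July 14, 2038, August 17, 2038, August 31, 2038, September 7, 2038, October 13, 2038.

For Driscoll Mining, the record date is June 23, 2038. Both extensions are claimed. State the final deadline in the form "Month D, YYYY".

October 27, 2038

Adding 21 calendar days to June 23, 2038 gives July 14, 2038.
July 14, 2038 is a listed holiday, so it moves to the preceding business day, July 13, 2038 (Tuesday).
With the 14-day extension, July 13, 2038 becomes July 27, 2038.
Since July 27, 2038 is a Tuesday and not a holiday, the date is unchanged.
Applying the 3 months extension: 3 months after July 27, 2038 is October 27, 2038.
October 27, 2038 (Wednesday) is already a business day.
So the filing is due October 27, 2038.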